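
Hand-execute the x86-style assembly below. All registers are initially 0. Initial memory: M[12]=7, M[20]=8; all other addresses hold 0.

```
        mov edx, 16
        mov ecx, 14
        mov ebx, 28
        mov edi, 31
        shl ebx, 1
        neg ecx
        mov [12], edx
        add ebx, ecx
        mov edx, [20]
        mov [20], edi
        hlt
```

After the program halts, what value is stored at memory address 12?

16

edx=16
ecx=14
ebx=28
edi=31
ebx=28<<1=56
ecx=-(14)=-14
mov [12], edx → M[12]=16
ebx=56+(-14)=42
edx=M[20]=8
mov [20], edi → M[20]=31
halt.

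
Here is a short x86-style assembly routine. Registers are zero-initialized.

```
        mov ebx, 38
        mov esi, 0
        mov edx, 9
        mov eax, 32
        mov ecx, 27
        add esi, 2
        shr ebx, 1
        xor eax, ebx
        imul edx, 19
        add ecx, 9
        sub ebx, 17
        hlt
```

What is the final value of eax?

51

after mov ebx, 38: ebx=38
after mov esi, 0: esi=0
after mov edx, 9: edx=9
after mov eax, 32: eax=32
after mov ecx, 27: ecx=27
after add esi, 2: esi=0+2=2
after shr ebx, 1: ebx=38>>1=19
after xor eax, ebx: eax=32^19=51
after imul edx, 19: edx=9*19=171
after add ecx, 9: ecx=27+9=36
after sub ebx, 17: ebx=19-17=2
halt.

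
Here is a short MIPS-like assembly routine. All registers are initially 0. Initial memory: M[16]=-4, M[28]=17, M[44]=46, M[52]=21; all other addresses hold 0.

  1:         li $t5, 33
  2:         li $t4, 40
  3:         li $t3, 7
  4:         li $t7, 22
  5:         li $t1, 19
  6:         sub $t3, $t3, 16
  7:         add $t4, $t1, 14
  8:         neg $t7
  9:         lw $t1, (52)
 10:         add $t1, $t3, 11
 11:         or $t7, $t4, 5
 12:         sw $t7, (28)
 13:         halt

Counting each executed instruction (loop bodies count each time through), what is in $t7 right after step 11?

37

after li $t5, 33: $t5=33
after li $t4, 40: $t4=40
after li $t3, 7: $t3=7
after li $t7, 22: $t7=22
after li $t1, 19: $t1=19
after sub $t3, $t3, 16: $t3=7-16=-9
after add $t4, $t1, 14: $t4=19+14=33
after neg $t7: $t7=-(22)=-22
after lw $t1, (52): $t1=M[52]=21
after add $t1, $t3, 11: $t1=(-9)+11=2
after or $t7, $t4, 5: $t7=33|5=37
After step 11: $t7 = 37.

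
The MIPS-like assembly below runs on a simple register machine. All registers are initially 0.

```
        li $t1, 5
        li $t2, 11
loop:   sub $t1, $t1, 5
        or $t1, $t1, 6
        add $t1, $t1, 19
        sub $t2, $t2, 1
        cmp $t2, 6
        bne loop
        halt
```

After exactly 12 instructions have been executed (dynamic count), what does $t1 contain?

$t1=5
$t2=11
$t1=5-5=0
$t1=0|6=6
$t1=6+19=25
$t2=11-1=10
cmp $t2, 6  (cmp 10,6)
bne loop: taken
$t1=25-5=20
$t1=20|6=22
$t1=22+19=41
$t2=10-1=9
After step 12: $t1 = 41.

41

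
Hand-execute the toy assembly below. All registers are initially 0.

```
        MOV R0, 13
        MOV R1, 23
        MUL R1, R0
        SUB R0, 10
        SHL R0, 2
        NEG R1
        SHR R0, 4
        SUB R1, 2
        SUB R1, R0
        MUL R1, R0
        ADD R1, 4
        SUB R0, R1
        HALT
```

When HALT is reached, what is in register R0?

after MOV R0, 13: R0=13
after MOV R1, 23: R1=23
after MUL R1, R0: R1=23*13=299
after SUB R0, 10: R0=13-10=3
after SHL R0, 2: R0=3<<2=12
after NEG R1: R1=-(299)=-299
after SHR R0, 4: R0=12>>4=0
after SUB R1, 2: R1=(-299)-2=-301
after SUB R1, R0: R1=(-301)-0=-301
after MUL R1, R0: R1=(-301)*0=0
after ADD R1, 4: R1=0+4=4
after SUB R0, R1: R0=0-4=-4
halt.

-4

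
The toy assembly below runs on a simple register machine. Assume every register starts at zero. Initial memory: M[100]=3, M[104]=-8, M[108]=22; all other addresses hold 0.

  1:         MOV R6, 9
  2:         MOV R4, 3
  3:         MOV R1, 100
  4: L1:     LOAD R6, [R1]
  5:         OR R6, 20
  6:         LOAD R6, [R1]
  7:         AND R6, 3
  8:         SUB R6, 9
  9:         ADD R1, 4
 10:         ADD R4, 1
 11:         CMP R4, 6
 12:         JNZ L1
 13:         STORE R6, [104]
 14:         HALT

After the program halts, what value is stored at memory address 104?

-7

MOV R6, 9 → R6=9
MOV R4, 3 → R4=3
MOV R1, 100 → R1=100
LOAD R6, [R1] → R6=M[100]=3
OR R6, 20 → R6=3|20=23
LOAD R6, [R1] → R6=M[100]=3
AND R6, 3 → R6=3&3=3
SUB R6, 9 → R6=3-9=-6
ADD R1, 4 → R1=100+4=104
ADD R4, 1 → R4=3+1=4
CMP R4, 6  (cmp 4,6)
JNZ L1: taken
LOAD R6, [R1] → R6=M[104]=-8
OR R6, 20 → R6=(-8)|20=-4
LOAD R6, [R1] → R6=M[104]=-8
AND R6, 3 → R6=(-8)&3=0
SUB R6, 9 → R6=0-9=-9
ADD R1, 4 → R1=104+4=108
ADD R4, 1 → R4=4+1=5
CMP R4, 6  (cmp 5,6)
JNZ L1: taken
LOAD R6, [R1] → R6=M[108]=22
OR R6, 20 → R6=22|20=22
LOAD R6, [R1] → R6=M[108]=22
AND R6, 3 → R6=22&3=2
SUB R6, 9 → R6=2-9=-7
ADD R1, 4 → R1=108+4=112
ADD R4, 1 → R4=5+1=6
CMP R4, 6  (cmp 6,6)
JNZ L1: not taken
STORE R6, [104] → M[104]=-7
halt.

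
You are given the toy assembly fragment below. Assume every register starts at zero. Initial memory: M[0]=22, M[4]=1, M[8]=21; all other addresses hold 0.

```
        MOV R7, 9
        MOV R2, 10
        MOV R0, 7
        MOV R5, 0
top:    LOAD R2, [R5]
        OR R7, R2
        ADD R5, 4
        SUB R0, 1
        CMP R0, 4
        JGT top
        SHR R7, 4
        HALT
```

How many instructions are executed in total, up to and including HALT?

24

after MOV R7, 9: R7=9
after MOV R2, 10: R2=10
after MOV R0, 7: R0=7
after MOV R5, 0: R5=0
after LOAD R2, [R5]: R2=M[0]=22
after OR R7, R2: R7=9|22=31
after ADD R5, 4: R5=0+4=4
after SUB R0, 1: R0=7-1=6
CMP R0, 4  (cmp 6,4)
JGT top: taken
after LOAD R2, [R5]: R2=M[4]=1
after OR R7, R2: R7=31|1=31
after ADD R5, 4: R5=4+4=8
after SUB R0, 1: R0=6-1=5
CMP R0, 4  (cmp 5,4)
JGT top: taken
after LOAD R2, [R5]: R2=M[8]=21
after OR R7, R2: R7=31|21=31
after ADD R5, 4: R5=8+4=12
after SUB R0, 1: R0=5-1=4
CMP R0, 4  (cmp 4,4)
JGT top: not taken
after SHR R7, 4: R7=31>>4=1
halt.
Total executed instructions: 24.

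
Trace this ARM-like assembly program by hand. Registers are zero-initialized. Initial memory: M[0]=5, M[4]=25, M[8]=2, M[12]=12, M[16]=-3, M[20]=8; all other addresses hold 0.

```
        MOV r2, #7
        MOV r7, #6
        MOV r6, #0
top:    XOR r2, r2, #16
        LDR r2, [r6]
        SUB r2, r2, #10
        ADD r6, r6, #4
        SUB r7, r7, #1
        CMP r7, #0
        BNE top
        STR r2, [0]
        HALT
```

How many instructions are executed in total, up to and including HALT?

r2=7
r7=6
r6=0
r2=7^16=23
r2=M[0]=5
r2=5-10=-5
r6=0+4=4
r7=6-1=5
CMP r7, #0  (cmp 5,0)
BNE top: taken
r2=(-5)^16=-21
r2=M[4]=25
r2=25-10=15
r6=4+4=8
r7=5-1=4
CMP r7, #0  (cmp 4,0)
BNE top: taken
r2=15^16=31
r2=M[8]=2
r2=2-10=-8
r6=8+4=12
r7=4-1=3
CMP r7, #0  (cmp 3,0)
BNE top: taken
r2=(-8)^16=-24
r2=M[12]=12
r2=12-10=2
r6=12+4=16
r7=3-1=2
CMP r7, #0  (cmp 2,0)
BNE top: taken
r2=2^16=18
r2=M[16]=-3
r2=(-3)-10=-13
r6=16+4=20
r7=2-1=1
CMP r7, #0  (cmp 1,0)
BNE top: taken
r2=(-13)^16=-29
r2=M[20]=8
r2=8-10=-2
r6=20+4=24
r7=1-1=0
CMP r7, #0  (cmp 0,0)
BNE top: not taken
STR r2, [0] → M[0]=-2
halt.
Total executed instructions: 47.

47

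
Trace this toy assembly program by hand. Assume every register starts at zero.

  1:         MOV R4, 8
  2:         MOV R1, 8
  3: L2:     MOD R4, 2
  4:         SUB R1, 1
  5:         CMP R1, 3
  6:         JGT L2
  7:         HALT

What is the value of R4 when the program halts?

after MOV R4, 8: R4=8
after MOV R1, 8: R1=8
after MOD R4, 2: R4=8%2=0
after SUB R1, 1: R1=8-1=7
CMP R1, 3  (cmp 7,3)
JGT L2: taken
after MOD R4, 2: R4=0%2=0
after SUB R1, 1: R1=7-1=6
CMP R1, 3  (cmp 6,3)
JGT L2: taken
after MOD R4, 2: R4=0%2=0
after SUB R1, 1: R1=6-1=5
CMP R1, 3  (cmp 5,3)
JGT L2: taken
after MOD R4, 2: R4=0%2=0
after SUB R1, 1: R1=5-1=4
CMP R1, 3  (cmp 4,3)
JGT L2: taken
after MOD R4, 2: R4=0%2=0
after SUB R1, 1: R1=4-1=3
CMP R1, 3  (cmp 3,3)
JGT L2: not taken
halt.

0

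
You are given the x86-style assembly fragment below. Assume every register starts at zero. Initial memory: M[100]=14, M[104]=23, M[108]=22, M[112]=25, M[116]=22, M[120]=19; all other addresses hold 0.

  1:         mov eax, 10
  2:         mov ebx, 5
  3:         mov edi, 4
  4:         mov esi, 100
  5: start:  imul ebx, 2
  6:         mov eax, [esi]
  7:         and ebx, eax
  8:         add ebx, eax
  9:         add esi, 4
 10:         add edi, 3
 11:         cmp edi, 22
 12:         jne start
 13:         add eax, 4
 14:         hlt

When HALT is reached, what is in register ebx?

mov eax, 10 → eax=10
mov ebx, 5 → ebx=5
mov edi, 4 → edi=4
mov esi, 100 → esi=100
imul ebx, 2 → ebx=5*2=10
mov eax, [esi] → eax=M[100]=14
and ebx, eax → ebx=10&14=10
add ebx, eax → ebx=10+14=24
add esi, 4 → esi=100+4=104
add edi, 3 → edi=4+3=7
cmp edi, 22  (cmp 7,22)
jne start: taken
imul ebx, 2 → ebx=24*2=48
mov eax, [esi] → eax=M[104]=23
and ebx, eax → ebx=48&23=16
add ebx, eax → ebx=16+23=39
add esi, 4 → esi=104+4=108
add edi, 3 → edi=7+3=10
cmp edi, 22  (cmp 10,22)
jne start: taken
imul ebx, 2 → ebx=39*2=78
mov eax, [esi] → eax=M[108]=22
and ebx, eax → ebx=78&22=6
add ebx, eax → ebx=6+22=28
add esi, 4 → esi=108+4=112
add edi, 3 → edi=10+3=13
cmp edi, 22  (cmp 13,22)
jne start: taken
imul ebx, 2 → ebx=28*2=56
mov eax, [esi] → eax=M[112]=25
and ebx, eax → ebx=56&25=24
add ebx, eax → ebx=24+25=49
add esi, 4 → esi=112+4=116
add edi, 3 → edi=13+3=16
cmp edi, 22  (cmp 16,22)
jne start: taken
imul ebx, 2 → ebx=49*2=98
mov eax, [esi] → eax=M[116]=22
and ebx, eax → ebx=98&22=2
add ebx, eax → ebx=2+22=24
add esi, 4 → esi=116+4=120
add edi, 3 → edi=16+3=19
cmp edi, 22  (cmp 19,22)
jne start: taken
imul ebx, 2 → ebx=24*2=48
mov eax, [esi] → eax=M[120]=19
and ebx, eax → ebx=48&19=16
add ebx, eax → ebx=16+19=35
add esi, 4 → esi=120+4=124
add edi, 3 → edi=19+3=22
cmp edi, 22  (cmp 22,22)
jne start: not taken
add eax, 4 → eax=19+4=23
halt.

35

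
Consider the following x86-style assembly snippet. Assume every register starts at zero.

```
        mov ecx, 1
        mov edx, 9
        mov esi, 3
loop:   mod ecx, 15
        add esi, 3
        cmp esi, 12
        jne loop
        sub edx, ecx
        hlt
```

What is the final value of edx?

8

ecx=1
edx=9
esi=3
ecx=1%15=1
esi=3+3=6
cmp esi, 12  (cmp 6,12)
jne loop: taken
ecx=1%15=1
esi=6+3=9
cmp esi, 12  (cmp 9,12)
jne loop: taken
ecx=1%15=1
esi=9+3=12
cmp esi, 12  (cmp 12,12)
jne loop: not taken
edx=9-1=8
halt.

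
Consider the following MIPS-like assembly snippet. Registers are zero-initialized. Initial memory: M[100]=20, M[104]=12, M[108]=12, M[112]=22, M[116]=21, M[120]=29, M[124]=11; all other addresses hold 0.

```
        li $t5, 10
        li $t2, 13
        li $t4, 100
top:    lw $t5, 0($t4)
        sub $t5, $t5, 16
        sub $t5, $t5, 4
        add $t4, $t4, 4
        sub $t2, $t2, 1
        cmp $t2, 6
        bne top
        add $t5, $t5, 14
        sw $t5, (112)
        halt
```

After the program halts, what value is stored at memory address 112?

after li $t5, 10: $t5=10
after li $t2, 13: $t2=13
after li $t4, 100: $t4=100
after lw $t5, 0($t4): $t5=M[100]=20
after sub $t5, $t5, 16: $t5=20-16=4
after sub $t5, $t5, 4: $t5=4-4=0
after add $t4, $t4, 4: $t4=100+4=104
after sub $t2, $t2, 1: $t2=13-1=12
cmp $t2, 6  (cmp 12,6)
bne top: taken
after lw $t5, 0($t4): $t5=M[104]=12
after sub $t5, $t5, 16: $t5=12-16=-4
after sub $t5, $t5, 4: $t5=(-4)-4=-8
after add $t4, $t4, 4: $t4=104+4=108
after sub $t2, $t2, 1: $t2=12-1=11
cmp $t2, 6  (cmp 11,6)
bne top: taken
after lw $t5, 0($t4): $t5=M[108]=12
after sub $t5, $t5, 16: $t5=12-16=-4
after sub $t5, $t5, 4: $t5=(-4)-4=-8
after add $t4, $t4, 4: $t4=108+4=112
after sub $t2, $t2, 1: $t2=11-1=10
cmp $t2, 6  (cmp 10,6)
bne top: taken
after lw $t5, 0($t4): $t5=M[112]=22
after sub $t5, $t5, 16: $t5=22-16=6
after sub $t5, $t5, 4: $t5=6-4=2
after add $t4, $t4, 4: $t4=112+4=116
after sub $t2, $t2, 1: $t2=10-1=9
cmp $t2, 6  (cmp 9,6)
bne top: taken
after lw $t5, 0($t4): $t5=M[116]=21
after sub $t5, $t5, 16: $t5=21-16=5
after sub $t5, $t5, 4: $t5=5-4=1
after add $t4, $t4, 4: $t4=116+4=120
after sub $t2, $t2, 1: $t2=9-1=8
cmp $t2, 6  (cmp 8,6)
bne top: taken
after lw $t5, 0($t4): $t5=M[120]=29
after sub $t5, $t5, 16: $t5=29-16=13
after sub $t5, $t5, 4: $t5=13-4=9
after add $t4, $t4, 4: $t4=120+4=124
after sub $t2, $t2, 1: $t2=8-1=7
cmp $t2, 6  (cmp 7,6)
bne top: taken
after lw $t5, 0($t4): $t5=M[124]=11
after sub $t5, $t5, 16: $t5=11-16=-5
after sub $t5, $t5, 4: $t5=(-5)-4=-9
after add $t4, $t4, 4: $t4=124+4=128
after sub $t2, $t2, 1: $t2=7-1=6
cmp $t2, 6  (cmp 6,6)
bne top: not taken
after add $t5, $t5, 14: $t5=(-9)+14=5
sw $t5, (112) → M[112]=5
halt.

5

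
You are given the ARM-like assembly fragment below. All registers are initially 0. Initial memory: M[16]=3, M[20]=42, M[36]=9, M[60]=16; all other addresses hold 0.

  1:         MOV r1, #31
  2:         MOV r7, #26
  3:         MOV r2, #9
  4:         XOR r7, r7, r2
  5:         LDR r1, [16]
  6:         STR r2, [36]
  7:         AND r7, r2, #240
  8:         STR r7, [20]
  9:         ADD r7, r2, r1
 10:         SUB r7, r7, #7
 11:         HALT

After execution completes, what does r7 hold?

r1=31
r7=26
r2=9
r7=26^9=19
r1=M[16]=3
STR r2, [36] → M[36]=9
r7=9&240=0
STR r7, [20] → M[20]=0
r7=9+3=12
r7=12-7=5
halt.

5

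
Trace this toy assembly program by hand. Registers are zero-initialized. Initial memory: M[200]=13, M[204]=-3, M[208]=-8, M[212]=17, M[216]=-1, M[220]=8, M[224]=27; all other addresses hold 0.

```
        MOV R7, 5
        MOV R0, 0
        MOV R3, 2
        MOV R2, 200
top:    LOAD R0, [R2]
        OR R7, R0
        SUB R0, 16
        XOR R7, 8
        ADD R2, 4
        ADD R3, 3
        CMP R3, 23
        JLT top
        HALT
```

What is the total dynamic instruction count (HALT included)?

61

R7=5
R0=0
R3=2
R2=200
R0=M[200]=13
R7=5|13=13
R0=13-16=-3
R7=13^8=5
R2=200+4=204
R3=2+3=5
CMP R3, 23  (cmp 5,23)
JLT top: taken
R0=M[204]=-3
R7=5|(-3)=-3
R0=(-3)-16=-19
R7=(-3)^8=-11
R2=204+4=208
R3=5+3=8
CMP R3, 23  (cmp 8,23)
JLT top: taken
R0=M[208]=-8
R7=(-11)|(-8)=-3
R0=(-8)-16=-24
R7=(-3)^8=-11
R2=208+4=212
R3=8+3=11
CMP R3, 23  (cmp 11,23)
JLT top: taken
R0=M[212]=17
R7=(-11)|17=-11
R0=17-16=1
R7=(-11)^8=-3
R2=212+4=216
R3=11+3=14
CMP R3, 23  (cmp 14,23)
JLT top: taken
R0=M[216]=-1
R7=(-3)|(-1)=-1
R0=(-1)-16=-17
R7=(-1)^8=-9
R2=216+4=220
R3=14+3=17
CMP R3, 23  (cmp 17,23)
JLT top: taken
R0=M[220]=8
R7=(-9)|8=-1
R0=8-16=-8
R7=(-1)^8=-9
R2=220+4=224
R3=17+3=20
CMP R3, 23  (cmp 20,23)
JLT top: taken
R0=M[224]=27
R7=(-9)|27=-1
R0=27-16=11
R7=(-1)^8=-9
R2=224+4=228
R3=20+3=23
CMP R3, 23  (cmp 23,23)
JLT top: not taken
halt.
Total executed instructions: 61.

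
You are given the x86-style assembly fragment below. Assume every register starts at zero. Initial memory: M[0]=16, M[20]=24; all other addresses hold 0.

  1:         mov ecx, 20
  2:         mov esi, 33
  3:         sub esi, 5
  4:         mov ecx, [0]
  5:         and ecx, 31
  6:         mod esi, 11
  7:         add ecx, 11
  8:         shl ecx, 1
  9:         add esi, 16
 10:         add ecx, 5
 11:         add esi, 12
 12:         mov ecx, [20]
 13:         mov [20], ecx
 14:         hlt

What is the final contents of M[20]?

24

ecx=20
esi=33
esi=33-5=28
ecx=M[0]=16
ecx=16&31=16
esi=28%11=6
ecx=16+11=27
ecx=27<<1=54
esi=6+16=22
ecx=54+5=59
esi=22+12=34
ecx=M[20]=24
mov [20], ecx → M[20]=24
halt.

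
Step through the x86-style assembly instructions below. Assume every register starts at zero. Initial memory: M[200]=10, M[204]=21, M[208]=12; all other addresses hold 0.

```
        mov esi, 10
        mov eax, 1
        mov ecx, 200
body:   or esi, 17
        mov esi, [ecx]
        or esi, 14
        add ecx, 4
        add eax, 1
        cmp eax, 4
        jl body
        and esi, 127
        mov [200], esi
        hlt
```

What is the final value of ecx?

mov esi, 10 → esi=10
mov eax, 1 → eax=1
mov ecx, 200 → ecx=200
or esi, 17 → esi=10|17=27
mov esi, [ecx] → esi=M[200]=10
or esi, 14 → esi=10|14=14
add ecx, 4 → ecx=200+4=204
add eax, 1 → eax=1+1=2
cmp eax, 4  (cmp 2,4)
jl body: taken
or esi, 17 → esi=14|17=31
mov esi, [ecx] → esi=M[204]=21
or esi, 14 → esi=21|14=31
add ecx, 4 → ecx=204+4=208
add eax, 1 → eax=2+1=3
cmp eax, 4  (cmp 3,4)
jl body: taken
or esi, 17 → esi=31|17=31
mov esi, [ecx] → esi=M[208]=12
or esi, 14 → esi=12|14=14
add ecx, 4 → ecx=208+4=212
add eax, 1 → eax=3+1=4
cmp eax, 4  (cmp 4,4)
jl body: not taken
and esi, 127 → esi=14&127=14
mov [200], esi → M[200]=14
halt.

212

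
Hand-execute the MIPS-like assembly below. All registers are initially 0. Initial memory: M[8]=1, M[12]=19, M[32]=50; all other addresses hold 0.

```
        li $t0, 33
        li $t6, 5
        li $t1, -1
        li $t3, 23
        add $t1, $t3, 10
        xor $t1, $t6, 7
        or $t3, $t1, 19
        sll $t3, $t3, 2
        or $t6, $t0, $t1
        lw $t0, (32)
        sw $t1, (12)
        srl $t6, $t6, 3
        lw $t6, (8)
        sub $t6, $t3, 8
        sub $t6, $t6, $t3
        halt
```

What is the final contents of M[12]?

2

after li $t0, 33: $t0=33
after li $t6, 5: $t6=5
after li $t1, -1: $t1=-1
after li $t3, 23: $t3=23
after add $t1, $t3, 10: $t1=23+10=33
after xor $t1, $t6, 7: $t1=5^7=2
after or $t3, $t1, 19: $t3=2|19=19
after sll $t3, $t3, 2: $t3=19<<2=76
after or $t6, $t0, $t1: $t6=33|2=35
after lw $t0, (32): $t0=M[32]=50
sw $t1, (12) → M[12]=2
after srl $t6, $t6, 3: $t6=35>>3=4
after lw $t6, (8): $t6=M[8]=1
after sub $t6, $t3, 8: $t6=76-8=68
after sub $t6, $t6, $t3: $t6=68-76=-8
halt.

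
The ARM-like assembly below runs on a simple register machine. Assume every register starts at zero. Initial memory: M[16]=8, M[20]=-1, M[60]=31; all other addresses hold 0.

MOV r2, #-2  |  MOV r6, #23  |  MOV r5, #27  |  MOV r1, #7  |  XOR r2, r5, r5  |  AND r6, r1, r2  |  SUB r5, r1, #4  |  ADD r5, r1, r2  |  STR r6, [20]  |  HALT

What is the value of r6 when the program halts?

0

r2=-2
r6=23
r5=27
r1=7
r2=27^27=0
r6=7&0=0
r5=7-4=3
r5=7+0=7
STR r6, [20] → M[20]=0
halt.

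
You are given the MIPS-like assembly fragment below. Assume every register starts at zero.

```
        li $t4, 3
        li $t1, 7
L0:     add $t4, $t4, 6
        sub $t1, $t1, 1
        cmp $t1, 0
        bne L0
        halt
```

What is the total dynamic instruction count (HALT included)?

31

$t4=3
$t1=7
$t4=3+6=9
$t1=7-1=6
cmp $t1, 0  (cmp 6,0)
bne L0: taken
$t4=9+6=15
$t1=6-1=5
cmp $t1, 0  (cmp 5,0)
bne L0: taken
$t4=15+6=21
$t1=5-1=4
cmp $t1, 0  (cmp 4,0)
bne L0: taken
$t4=21+6=27
$t1=4-1=3
cmp $t1, 0  (cmp 3,0)
bne L0: taken
$t4=27+6=33
$t1=3-1=2
cmp $t1, 0  (cmp 2,0)
bne L0: taken
$t4=33+6=39
$t1=2-1=1
cmp $t1, 0  (cmp 1,0)
bne L0: taken
$t4=39+6=45
$t1=1-1=0
cmp $t1, 0  (cmp 0,0)
bne L0: not taken
halt.
Total executed instructions: 31.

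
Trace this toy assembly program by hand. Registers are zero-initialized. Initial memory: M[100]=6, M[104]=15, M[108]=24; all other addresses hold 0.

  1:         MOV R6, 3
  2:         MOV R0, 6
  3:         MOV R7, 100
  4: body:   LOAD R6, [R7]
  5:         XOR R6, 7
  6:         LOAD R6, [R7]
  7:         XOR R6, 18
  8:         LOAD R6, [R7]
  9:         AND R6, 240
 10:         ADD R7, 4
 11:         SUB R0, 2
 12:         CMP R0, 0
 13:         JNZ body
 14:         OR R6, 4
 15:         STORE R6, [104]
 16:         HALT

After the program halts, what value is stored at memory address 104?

20

after MOV R6, 3: R6=3
after MOV R0, 6: R0=6
after MOV R7, 100: R7=100
after LOAD R6, [R7]: R6=M[100]=6
after XOR R6, 7: R6=6^7=1
after LOAD R6, [R7]: R6=M[100]=6
after XOR R6, 18: R6=6^18=20
after LOAD R6, [R7]: R6=M[100]=6
after AND R6, 240: R6=6&240=0
after ADD R7, 4: R7=100+4=104
after SUB R0, 2: R0=6-2=4
CMP R0, 0  (cmp 4,0)
JNZ body: taken
after LOAD R6, [R7]: R6=M[104]=15
after XOR R6, 7: R6=15^7=8
after LOAD R6, [R7]: R6=M[104]=15
after XOR R6, 18: R6=15^18=29
after LOAD R6, [R7]: R6=M[104]=15
after AND R6, 240: R6=15&240=0
after ADD R7, 4: R7=104+4=108
after SUB R0, 2: R0=4-2=2
CMP R0, 0  (cmp 2,0)
JNZ body: taken
after LOAD R6, [R7]: R6=M[108]=24
after XOR R6, 7: R6=24^7=31
after LOAD R6, [R7]: R6=M[108]=24
after XOR R6, 18: R6=24^18=10
after LOAD R6, [R7]: R6=M[108]=24
after AND R6, 240: R6=24&240=16
after ADD R7, 4: R7=108+4=112
after SUB R0, 2: R0=2-2=0
CMP R0, 0  (cmp 0,0)
JNZ body: not taken
after OR R6, 4: R6=16|4=20
STORE R6, [104] → M[104]=20
halt.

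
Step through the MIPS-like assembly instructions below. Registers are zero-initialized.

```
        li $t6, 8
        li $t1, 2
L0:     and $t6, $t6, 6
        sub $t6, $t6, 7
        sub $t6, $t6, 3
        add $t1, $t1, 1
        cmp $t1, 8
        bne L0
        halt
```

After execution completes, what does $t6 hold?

-4

li $t6, 8 → $t6=8
li $t1, 2 → $t1=2
and $t6, $t6, 6 → $t6=8&6=0
sub $t6, $t6, 7 → $t6=0-7=-7
sub $t6, $t6, 3 → $t6=(-7)-3=-10
add $t1, $t1, 1 → $t1=2+1=3
cmp $t1, 8  (cmp 3,8)
bne L0: taken
and $t6, $t6, 6 → $t6=(-10)&6=6
sub $t6, $t6, 7 → $t6=6-7=-1
sub $t6, $t6, 3 → $t6=(-1)-3=-4
add $t1, $t1, 1 → $t1=3+1=4
cmp $t1, 8  (cmp 4,8)
bne L0: taken
and $t6, $t6, 6 → $t6=(-4)&6=4
sub $t6, $t6, 7 → $t6=4-7=-3
sub $t6, $t6, 3 → $t6=(-3)-3=-6
add $t1, $t1, 1 → $t1=4+1=5
cmp $t1, 8  (cmp 5,8)
bne L0: taken
and $t6, $t6, 6 → $t6=(-6)&6=2
sub $t6, $t6, 7 → $t6=2-7=-5
sub $t6, $t6, 3 → $t6=(-5)-3=-8
add $t1, $t1, 1 → $t1=5+1=6
cmp $t1, 8  (cmp 6,8)
bne L0: taken
and $t6, $t6, 6 → $t6=(-8)&6=0
sub $t6, $t6, 7 → $t6=0-7=-7
sub $t6, $t6, 3 → $t6=(-7)-3=-10
add $t1, $t1, 1 → $t1=6+1=7
cmp $t1, 8  (cmp 7,8)
bne L0: taken
and $t6, $t6, 6 → $t6=(-10)&6=6
sub $t6, $t6, 7 → $t6=6-7=-1
sub $t6, $t6, 3 → $t6=(-1)-3=-4
add $t1, $t1, 1 → $t1=7+1=8
cmp $t1, 8  (cmp 8,8)
bne L0: not taken
halt.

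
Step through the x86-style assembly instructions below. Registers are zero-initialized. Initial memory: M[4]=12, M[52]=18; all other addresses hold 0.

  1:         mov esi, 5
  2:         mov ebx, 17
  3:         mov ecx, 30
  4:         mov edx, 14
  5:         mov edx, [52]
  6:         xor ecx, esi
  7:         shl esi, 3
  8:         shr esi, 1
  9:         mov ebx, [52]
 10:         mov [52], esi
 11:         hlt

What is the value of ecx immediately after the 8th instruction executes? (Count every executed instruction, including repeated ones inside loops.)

esi=5
ebx=17
ecx=30
edx=14
edx=M[52]=18
ecx=30^5=27
esi=5<<3=40
esi=40>>1=20
After step 8: ecx = 27.

27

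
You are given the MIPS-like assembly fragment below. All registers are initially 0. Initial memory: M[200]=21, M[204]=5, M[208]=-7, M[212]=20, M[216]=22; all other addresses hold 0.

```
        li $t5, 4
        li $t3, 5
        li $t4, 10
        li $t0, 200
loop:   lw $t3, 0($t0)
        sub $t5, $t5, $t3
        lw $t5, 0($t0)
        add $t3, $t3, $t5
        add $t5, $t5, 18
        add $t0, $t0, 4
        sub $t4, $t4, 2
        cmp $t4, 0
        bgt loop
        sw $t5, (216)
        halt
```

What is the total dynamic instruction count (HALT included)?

51

after li $t5, 4: $t5=4
after li $t3, 5: $t3=5
after li $t4, 10: $t4=10
after li $t0, 200: $t0=200
after lw $t3, 0($t0): $t3=M[200]=21
after sub $t5, $t5, $t3: $t5=4-21=-17
after lw $t5, 0($t0): $t5=M[200]=21
after add $t3, $t3, $t5: $t3=21+21=42
after add $t5, $t5, 18: $t5=21+18=39
after add $t0, $t0, 4: $t0=200+4=204
after sub $t4, $t4, 2: $t4=10-2=8
cmp $t4, 0  (cmp 8,0)
bgt loop: taken
after lw $t3, 0($t0): $t3=M[204]=5
after sub $t5, $t5, $t3: $t5=39-5=34
after lw $t5, 0($t0): $t5=M[204]=5
after add $t3, $t3, $t5: $t3=5+5=10
after add $t5, $t5, 18: $t5=5+18=23
after add $t0, $t0, 4: $t0=204+4=208
after sub $t4, $t4, 2: $t4=8-2=6
cmp $t4, 0  (cmp 6,0)
bgt loop: taken
after lw $t3, 0($t0): $t3=M[208]=-7
after sub $t5, $t5, $t3: $t5=23-(-7)=30
after lw $t5, 0($t0): $t5=M[208]=-7
after add $t3, $t3, $t5: $t3=(-7)+(-7)=-14
after add $t5, $t5, 18: $t5=(-7)+18=11
after add $t0, $t0, 4: $t0=208+4=212
after sub $t4, $t4, 2: $t4=6-2=4
cmp $t4, 0  (cmp 4,0)
bgt loop: taken
after lw $t3, 0($t0): $t3=M[212]=20
after sub $t5, $t5, $t3: $t5=11-20=-9
after lw $t5, 0($t0): $t5=M[212]=20
after add $t3, $t3, $t5: $t3=20+20=40
after add $t5, $t5, 18: $t5=20+18=38
after add $t0, $t0, 4: $t0=212+4=216
after sub $t4, $t4, 2: $t4=4-2=2
cmp $t4, 0  (cmp 2,0)
bgt loop: taken
after lw $t3, 0($t0): $t3=M[216]=22
after sub $t5, $t5, $t3: $t5=38-22=16
after lw $t5, 0($t0): $t5=M[216]=22
after add $t3, $t3, $t5: $t3=22+22=44
after add $t5, $t5, 18: $t5=22+18=40
after add $t0, $t0, 4: $t0=216+4=220
after sub $t4, $t4, 2: $t4=2-2=0
cmp $t4, 0  (cmp 0,0)
bgt loop: not taken
sw $t5, (216) → M[216]=40
halt.
Total executed instructions: 51.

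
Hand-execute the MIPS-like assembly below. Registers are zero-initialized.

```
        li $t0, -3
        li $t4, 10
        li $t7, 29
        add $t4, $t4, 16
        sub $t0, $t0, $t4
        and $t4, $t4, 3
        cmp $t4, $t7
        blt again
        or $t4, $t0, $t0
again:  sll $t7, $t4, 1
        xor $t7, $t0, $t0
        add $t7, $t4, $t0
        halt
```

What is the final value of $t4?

2

li $t0, -3 → $t0=-3
li $t4, 10 → $t4=10
li $t7, 29 → $t7=29
add $t4, $t4, 16 → $t4=10+16=26
sub $t0, $t0, $t4 → $t0=(-3)-26=-29
and $t4, $t4, 3 → $t4=26&3=2
cmp $t4, $t7  (cmp 2,29)
blt again: taken
sll $t7, $t4, 1 → $t7=2<<1=4
xor $t7, $t0, $t0 → $t7=(-29)^(-29)=0
add $t7, $t4, $t0 → $t7=2+(-29)=-27
halt.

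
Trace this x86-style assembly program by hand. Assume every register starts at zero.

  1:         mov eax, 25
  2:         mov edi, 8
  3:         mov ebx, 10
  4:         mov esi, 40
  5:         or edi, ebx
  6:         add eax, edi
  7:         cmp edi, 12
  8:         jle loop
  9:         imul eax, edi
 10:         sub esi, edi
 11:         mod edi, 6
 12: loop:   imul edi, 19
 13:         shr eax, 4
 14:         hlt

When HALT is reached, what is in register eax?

after mov eax, 25: eax=25
after mov edi, 8: edi=8
after mov ebx, 10: ebx=10
after mov esi, 40: esi=40
after or edi, ebx: edi=8|10=10
after add eax, edi: eax=25+10=35
cmp edi, 12  (cmp 10,12)
jle loop: taken
after imul edi, 19: edi=10*19=190
after shr eax, 4: eax=35>>4=2
halt.

2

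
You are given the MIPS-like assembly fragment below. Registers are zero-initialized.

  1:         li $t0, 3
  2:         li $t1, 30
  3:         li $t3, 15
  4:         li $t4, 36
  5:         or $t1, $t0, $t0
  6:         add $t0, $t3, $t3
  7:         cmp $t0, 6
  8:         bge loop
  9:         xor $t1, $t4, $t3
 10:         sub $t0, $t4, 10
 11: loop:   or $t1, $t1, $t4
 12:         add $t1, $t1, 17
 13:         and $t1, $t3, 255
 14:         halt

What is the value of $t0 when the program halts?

30

after li $t0, 3: $t0=3
after li $t1, 30: $t1=30
after li $t3, 15: $t3=15
after li $t4, 36: $t4=36
after or $t1, $t0, $t0: $t1=3|3=3
after add $t0, $t3, $t3: $t0=15+15=30
cmp $t0, 6  (cmp 30,6)
bge loop: taken
after or $t1, $t1, $t4: $t1=3|36=39
after add $t1, $t1, 17: $t1=39+17=56
after and $t1, $t3, 255: $t1=15&255=15
halt.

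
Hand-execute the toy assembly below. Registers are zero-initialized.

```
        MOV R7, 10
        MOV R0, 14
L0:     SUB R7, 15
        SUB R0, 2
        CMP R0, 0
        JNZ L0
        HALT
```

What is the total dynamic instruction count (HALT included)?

31

after MOV R7, 10: R7=10
after MOV R0, 14: R0=14
after SUB R7, 15: R7=10-15=-5
after SUB R0, 2: R0=14-2=12
CMP R0, 0  (cmp 12,0)
JNZ L0: taken
after SUB R7, 15: R7=(-5)-15=-20
after SUB R0, 2: R0=12-2=10
CMP R0, 0  (cmp 10,0)
JNZ L0: taken
after SUB R7, 15: R7=(-20)-15=-35
after SUB R0, 2: R0=10-2=8
CMP R0, 0  (cmp 8,0)
JNZ L0: taken
after SUB R7, 15: R7=(-35)-15=-50
after SUB R0, 2: R0=8-2=6
CMP R0, 0  (cmp 6,0)
JNZ L0: taken
after SUB R7, 15: R7=(-50)-15=-65
after SUB R0, 2: R0=6-2=4
CMP R0, 0  (cmp 4,0)
JNZ L0: taken
after SUB R7, 15: R7=(-65)-15=-80
after SUB R0, 2: R0=4-2=2
CMP R0, 0  (cmp 2,0)
JNZ L0: taken
after SUB R7, 15: R7=(-80)-15=-95
after SUB R0, 2: R0=2-2=0
CMP R0, 0  (cmp 0,0)
JNZ L0: not taken
halt.
Total executed instructions: 31.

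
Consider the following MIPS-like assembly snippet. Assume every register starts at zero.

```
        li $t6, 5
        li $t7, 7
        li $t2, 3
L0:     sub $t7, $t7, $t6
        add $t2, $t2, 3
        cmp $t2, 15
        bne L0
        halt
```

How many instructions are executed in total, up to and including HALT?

20

li $t6, 5 → $t6=5
li $t7, 7 → $t7=7
li $t2, 3 → $t2=3
sub $t7, $t7, $t6 → $t7=7-5=2
add $t2, $t2, 3 → $t2=3+3=6
cmp $t2, 15  (cmp 6,15)
bne L0: taken
sub $t7, $t7, $t6 → $t7=2-5=-3
add $t2, $t2, 3 → $t2=6+3=9
cmp $t2, 15  (cmp 9,15)
bne L0: taken
sub $t7, $t7, $t6 → $t7=(-3)-5=-8
add $t2, $t2, 3 → $t2=9+3=12
cmp $t2, 15  (cmp 12,15)
bne L0: taken
sub $t7, $t7, $t6 → $t7=(-8)-5=-13
add $t2, $t2, 3 → $t2=12+3=15
cmp $t2, 15  (cmp 15,15)
bne L0: not taken
halt.
Total executed instructions: 20.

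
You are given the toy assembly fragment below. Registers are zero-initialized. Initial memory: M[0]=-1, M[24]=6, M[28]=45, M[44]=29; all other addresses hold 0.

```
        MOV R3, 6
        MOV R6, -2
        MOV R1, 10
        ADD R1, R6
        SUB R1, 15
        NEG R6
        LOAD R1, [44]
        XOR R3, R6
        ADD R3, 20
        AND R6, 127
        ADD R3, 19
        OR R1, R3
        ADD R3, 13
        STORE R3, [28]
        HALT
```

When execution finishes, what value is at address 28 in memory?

MOV R3, 6 → R3=6
MOV R6, -2 → R6=-2
MOV R1, 10 → R1=10
ADD R1, R6 → R1=10+(-2)=8
SUB R1, 15 → R1=8-15=-7
NEG R6 → R6=-(-2)=2
LOAD R1, [44] → R1=M[44]=29
XOR R3, R6 → R3=6^2=4
ADD R3, 20 → R3=4+20=24
AND R6, 127 → R6=2&127=2
ADD R3, 19 → R3=24+19=43
OR R1, R3 → R1=29|43=63
ADD R3, 13 → R3=43+13=56
STORE R3, [28] → M[28]=56
halt.

56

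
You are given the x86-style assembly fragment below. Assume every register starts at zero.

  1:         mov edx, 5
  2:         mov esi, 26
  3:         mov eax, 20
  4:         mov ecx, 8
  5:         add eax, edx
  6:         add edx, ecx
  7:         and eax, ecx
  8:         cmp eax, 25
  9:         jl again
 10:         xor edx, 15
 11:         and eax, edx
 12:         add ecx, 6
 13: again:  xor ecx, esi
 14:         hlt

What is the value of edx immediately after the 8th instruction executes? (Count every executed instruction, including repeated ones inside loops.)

edx=5
esi=26
eax=20
ecx=8
eax=20+5=25
edx=5+8=13
eax=25&8=8
cmp eax, 25  (cmp 8,25)
After step 8: edx = 13.

13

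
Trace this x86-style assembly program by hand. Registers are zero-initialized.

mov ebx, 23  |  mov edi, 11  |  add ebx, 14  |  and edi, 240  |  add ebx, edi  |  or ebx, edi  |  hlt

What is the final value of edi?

ebx=23
edi=11
ebx=23+14=37
edi=11&240=0
ebx=37+0=37
ebx=37|0=37
halt.

0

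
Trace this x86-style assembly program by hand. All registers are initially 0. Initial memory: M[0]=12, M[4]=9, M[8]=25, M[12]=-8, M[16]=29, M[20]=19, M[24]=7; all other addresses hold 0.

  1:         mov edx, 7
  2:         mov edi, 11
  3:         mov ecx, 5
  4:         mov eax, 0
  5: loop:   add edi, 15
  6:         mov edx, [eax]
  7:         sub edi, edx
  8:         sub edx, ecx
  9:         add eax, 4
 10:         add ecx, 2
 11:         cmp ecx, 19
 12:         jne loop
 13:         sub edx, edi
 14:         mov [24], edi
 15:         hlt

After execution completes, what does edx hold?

-33

after mov edx, 7: edx=7
after mov edi, 11: edi=11
after mov ecx, 5: ecx=5
after mov eax, 0: eax=0
after add edi, 15: edi=11+15=26
after mov edx, [eax]: edx=M[0]=12
after sub edi, edx: edi=26-12=14
after sub edx, ecx: edx=12-5=7
after add eax, 4: eax=0+4=4
after add ecx, 2: ecx=5+2=7
cmp ecx, 19  (cmp 7,19)
jne loop: taken
after add edi, 15: edi=14+15=29
after mov edx, [eax]: edx=M[4]=9
after sub edi, edx: edi=29-9=20
after sub edx, ecx: edx=9-7=2
after add eax, 4: eax=4+4=8
after add ecx, 2: ecx=7+2=9
cmp ecx, 19  (cmp 9,19)
jne loop: taken
after add edi, 15: edi=20+15=35
after mov edx, [eax]: edx=M[8]=25
after sub edi, edx: edi=35-25=10
after sub edx, ecx: edx=25-9=16
after add eax, 4: eax=8+4=12
after add ecx, 2: ecx=9+2=11
cmp ecx, 19  (cmp 11,19)
jne loop: taken
after add edi, 15: edi=10+15=25
after mov edx, [eax]: edx=M[12]=-8
after sub edi, edx: edi=25-(-8)=33
after sub edx, ecx: edx=(-8)-11=-19
after add eax, 4: eax=12+4=16
after add ecx, 2: ecx=11+2=13
cmp ecx, 19  (cmp 13,19)
jne loop: taken
after add edi, 15: edi=33+15=48
after mov edx, [eax]: edx=M[16]=29
after sub edi, edx: edi=48-29=19
after sub edx, ecx: edx=29-13=16
after add eax, 4: eax=16+4=20
after add ecx, 2: ecx=13+2=15
cmp ecx, 19  (cmp 15,19)
jne loop: taken
after add edi, 15: edi=19+15=34
after mov edx, [eax]: edx=M[20]=19
after sub edi, edx: edi=34-19=15
after sub edx, ecx: edx=19-15=4
after add eax, 4: eax=20+4=24
after add ecx, 2: ecx=15+2=17
cmp ecx, 19  (cmp 17,19)
jne loop: taken
after add edi, 15: edi=15+15=30
after mov edx, [eax]: edx=M[24]=7
after sub edi, edx: edi=30-7=23
after sub edx, ecx: edx=7-17=-10
after add eax, 4: eax=24+4=28
after add ecx, 2: ecx=17+2=19
cmp ecx, 19  (cmp 19,19)
jne loop: not taken
after sub edx, edi: edx=(-10)-23=-33
mov [24], edi → M[24]=23
halt.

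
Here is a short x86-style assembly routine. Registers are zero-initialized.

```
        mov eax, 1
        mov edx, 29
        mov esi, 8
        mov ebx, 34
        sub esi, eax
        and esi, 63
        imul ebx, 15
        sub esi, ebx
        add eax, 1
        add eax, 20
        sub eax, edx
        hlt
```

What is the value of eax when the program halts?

-7

after mov eax, 1: eax=1
after mov edx, 29: edx=29
after mov esi, 8: esi=8
after mov ebx, 34: ebx=34
after sub esi, eax: esi=8-1=7
after and esi, 63: esi=7&63=7
after imul ebx, 15: ebx=34*15=510
after sub esi, ebx: esi=7-510=-503
after add eax, 1: eax=1+1=2
after add eax, 20: eax=2+20=22
after sub eax, edx: eax=22-29=-7
halt.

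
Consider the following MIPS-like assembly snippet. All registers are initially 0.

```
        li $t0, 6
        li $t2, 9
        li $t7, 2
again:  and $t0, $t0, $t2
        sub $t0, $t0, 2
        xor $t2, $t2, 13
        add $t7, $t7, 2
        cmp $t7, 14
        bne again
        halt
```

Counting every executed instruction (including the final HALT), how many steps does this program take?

after li $t0, 6: $t0=6
after li $t2, 9: $t2=9
after li $t7, 2: $t7=2
after and $t0, $t0, $t2: $t0=6&9=0
after sub $t0, $t0, 2: $t0=0-2=-2
after xor $t2, $t2, 13: $t2=9^13=4
after add $t7, $t7, 2: $t7=2+2=4
cmp $t7, 14  (cmp 4,14)
bne again: taken
after and $t0, $t0, $t2: $t0=(-2)&4=4
after sub $t0, $t0, 2: $t0=4-2=2
after xor $t2, $t2, 13: $t2=4^13=9
after add $t7, $t7, 2: $t7=4+2=6
cmp $t7, 14  (cmp 6,14)
bne again: taken
after and $t0, $t0, $t2: $t0=2&9=0
after sub $t0, $t0, 2: $t0=0-2=-2
after xor $t2, $t2, 13: $t2=9^13=4
after add $t7, $t7, 2: $t7=6+2=8
cmp $t7, 14  (cmp 8,14)
bne again: taken
after and $t0, $t0, $t2: $t0=(-2)&4=4
after sub $t0, $t0, 2: $t0=4-2=2
after xor $t2, $t2, 13: $t2=4^13=9
after add $t7, $t7, 2: $t7=8+2=10
cmp $t7, 14  (cmp 10,14)
bne again: taken
after and $t0, $t0, $t2: $t0=2&9=0
after sub $t0, $t0, 2: $t0=0-2=-2
after xor $t2, $t2, 13: $t2=9^13=4
after add $t7, $t7, 2: $t7=10+2=12
cmp $t7, 14  (cmp 12,14)
bne again: taken
after and $t0, $t0, $t2: $t0=(-2)&4=4
after sub $t0, $t0, 2: $t0=4-2=2
after xor $t2, $t2, 13: $t2=4^13=9
after add $t7, $t7, 2: $t7=12+2=14
cmp $t7, 14  (cmp 14,14)
bne again: not taken
halt.
Total executed instructions: 40.

40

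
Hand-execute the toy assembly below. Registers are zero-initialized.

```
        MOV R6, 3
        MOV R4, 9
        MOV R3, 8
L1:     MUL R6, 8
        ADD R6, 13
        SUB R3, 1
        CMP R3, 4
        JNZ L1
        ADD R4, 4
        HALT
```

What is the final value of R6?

R6=3
R4=9
R3=8
R6=3*8=24
R6=24+13=37
R3=8-1=7
CMP R3, 4  (cmp 7,4)
JNZ L1: taken
R6=37*8=296
R6=296+13=309
R3=7-1=6
CMP R3, 4  (cmp 6,4)
JNZ L1: taken
R6=309*8=2472
R6=2472+13=2485
R3=6-1=5
CMP R3, 4  (cmp 5,4)
JNZ L1: taken
R6=2485*8=19880
R6=19880+13=19893
R3=5-1=4
CMP R3, 4  (cmp 4,4)
JNZ L1: not taken
R4=9+4=13
halt.

19893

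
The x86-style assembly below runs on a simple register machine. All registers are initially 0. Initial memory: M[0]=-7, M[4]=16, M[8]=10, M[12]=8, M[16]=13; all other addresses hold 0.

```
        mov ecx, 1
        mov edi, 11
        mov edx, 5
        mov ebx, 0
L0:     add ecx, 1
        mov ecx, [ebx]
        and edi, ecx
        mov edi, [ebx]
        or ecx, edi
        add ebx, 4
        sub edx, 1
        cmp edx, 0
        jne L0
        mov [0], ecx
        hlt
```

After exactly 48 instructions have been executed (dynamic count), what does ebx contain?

20

mov ecx, 1 → ecx=1
mov edi, 11 → edi=11
mov edx, 5 → edx=5
mov ebx, 0 → ebx=0
add ecx, 1 → ecx=1+1=2
mov ecx, [ebx] → ecx=M[0]=-7
and edi, ecx → edi=11&(-7)=9
mov edi, [ebx] → edi=M[0]=-7
or ecx, edi → ecx=(-7)|(-7)=-7
add ebx, 4 → ebx=0+4=4
sub edx, 1 → edx=5-1=4
cmp edx, 0  (cmp 4,0)
jne L0: taken
add ecx, 1 → ecx=(-7)+1=-6
mov ecx, [ebx] → ecx=M[4]=16
and edi, ecx → edi=(-7)&16=16
mov edi, [ebx] → edi=M[4]=16
or ecx, edi → ecx=16|16=16
add ebx, 4 → ebx=4+4=8
sub edx, 1 → edx=4-1=3
cmp edx, 0  (cmp 3,0)
jne L0: taken
add ecx, 1 → ecx=16+1=17
mov ecx, [ebx] → ecx=M[8]=10
and edi, ecx → edi=16&10=0
mov edi, [ebx] → edi=M[8]=10
or ecx, edi → ecx=10|10=10
add ebx, 4 → ebx=8+4=12
sub edx, 1 → edx=3-1=2
cmp edx, 0  (cmp 2,0)
jne L0: taken
add ecx, 1 → ecx=10+1=11
mov ecx, [ebx] → ecx=M[12]=8
and edi, ecx → edi=10&8=8
mov edi, [ebx] → edi=M[12]=8
or ecx, edi → ecx=8|8=8
add ebx, 4 → ebx=12+4=16
sub edx, 1 → edx=2-1=1
cmp edx, 0  (cmp 1,0)
jne L0: taken
add ecx, 1 → ecx=8+1=9
mov ecx, [ebx] → ecx=M[16]=13
and edi, ecx → edi=8&13=8
mov edi, [ebx] → edi=M[16]=13
or ecx, edi → ecx=13|13=13
add ebx, 4 → ebx=16+4=20
sub edx, 1 → edx=1-1=0
cmp edx, 0  (cmp 0,0)
After step 48: ebx = 20.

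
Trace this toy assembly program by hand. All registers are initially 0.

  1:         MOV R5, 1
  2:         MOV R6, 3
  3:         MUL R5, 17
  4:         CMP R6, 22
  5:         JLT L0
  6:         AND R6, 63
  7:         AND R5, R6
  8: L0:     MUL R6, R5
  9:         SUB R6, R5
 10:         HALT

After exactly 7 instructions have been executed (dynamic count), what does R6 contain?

34

after MOV R5, 1: R5=1
after MOV R6, 3: R6=3
after MUL R5, 17: R5=1*17=17
CMP R6, 22  (cmp 3,22)
JLT L0: taken
after MUL R6, R5: R6=3*17=51
after SUB R6, R5: R6=51-17=34
After step 7: R6 = 34.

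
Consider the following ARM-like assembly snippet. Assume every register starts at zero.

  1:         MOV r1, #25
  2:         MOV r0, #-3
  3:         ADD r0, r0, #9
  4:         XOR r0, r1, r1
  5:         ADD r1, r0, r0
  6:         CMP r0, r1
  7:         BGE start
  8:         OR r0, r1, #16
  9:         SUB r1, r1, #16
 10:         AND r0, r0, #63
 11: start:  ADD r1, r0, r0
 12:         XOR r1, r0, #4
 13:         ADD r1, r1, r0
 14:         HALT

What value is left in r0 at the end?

after MOV r1, #25: r1=25
after MOV r0, #-3: r0=-3
after ADD r0, r0, #9: r0=(-3)+9=6
after XOR r0, r1, r1: r0=25^25=0
after ADD r1, r0, r0: r1=0+0=0
CMP r0, r1  (cmp 0,0)
BGE start: taken
after ADD r1, r0, r0: r1=0+0=0
after XOR r1, r0, #4: r1=0^4=4
after ADD r1, r1, r0: r1=4+0=4
halt.

0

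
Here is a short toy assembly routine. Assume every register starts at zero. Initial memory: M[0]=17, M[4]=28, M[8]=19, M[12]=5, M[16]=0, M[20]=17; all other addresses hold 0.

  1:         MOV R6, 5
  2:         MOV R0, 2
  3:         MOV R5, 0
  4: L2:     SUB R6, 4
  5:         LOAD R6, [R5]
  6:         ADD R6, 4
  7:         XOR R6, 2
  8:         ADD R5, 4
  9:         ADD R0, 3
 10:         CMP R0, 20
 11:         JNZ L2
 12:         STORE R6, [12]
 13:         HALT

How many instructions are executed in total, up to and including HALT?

R6=5
R0=2
R5=0
R6=5-4=1
R6=M[0]=17
R6=17+4=21
R6=21^2=23
R5=0+4=4
R0=2+3=5
CMP R0, 20  (cmp 5,20)
JNZ L2: taken
R6=23-4=19
R6=M[4]=28
R6=28+4=32
R6=32^2=34
R5=4+4=8
R0=5+3=8
CMP R0, 20  (cmp 8,20)
JNZ L2: taken
R6=34-4=30
R6=M[8]=19
R6=19+4=23
R6=23^2=21
R5=8+4=12
R0=8+3=11
CMP R0, 20  (cmp 11,20)
JNZ L2: taken
R6=21-4=17
R6=M[12]=5
R6=5+4=9
R6=9^2=11
R5=12+4=16
R0=11+3=14
CMP R0, 20  (cmp 14,20)
JNZ L2: taken
R6=11-4=7
R6=M[16]=0
R6=0+4=4
R6=4^2=6
R5=16+4=20
R0=14+3=17
CMP R0, 20  (cmp 17,20)
JNZ L2: taken
R6=6-4=2
R6=M[20]=17
R6=17+4=21
R6=21^2=23
R5=20+4=24
R0=17+3=20
CMP R0, 20  (cmp 20,20)
JNZ L2: not taken
STORE R6, [12] → M[12]=23
halt.
Total executed instructions: 53.

53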